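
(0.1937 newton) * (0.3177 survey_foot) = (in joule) 0.01876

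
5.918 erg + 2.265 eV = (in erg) 5.918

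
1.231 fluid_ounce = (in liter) 0.03641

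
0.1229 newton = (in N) 0.1229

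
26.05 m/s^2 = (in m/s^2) 26.05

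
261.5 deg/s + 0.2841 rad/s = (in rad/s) 4.848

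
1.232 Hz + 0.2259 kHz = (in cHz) 2.271e+04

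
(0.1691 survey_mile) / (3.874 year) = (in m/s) 2.228e-06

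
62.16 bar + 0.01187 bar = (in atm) 61.36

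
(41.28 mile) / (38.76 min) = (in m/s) 28.57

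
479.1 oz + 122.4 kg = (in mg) 1.36e+08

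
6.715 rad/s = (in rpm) 64.12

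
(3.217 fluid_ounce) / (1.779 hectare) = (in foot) 1.755e-08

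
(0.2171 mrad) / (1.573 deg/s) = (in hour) 2.197e-06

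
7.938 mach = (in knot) 5254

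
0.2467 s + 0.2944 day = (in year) 0.0008066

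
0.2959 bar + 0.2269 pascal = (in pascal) 2.959e+04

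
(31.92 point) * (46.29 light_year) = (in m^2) 4.931e+15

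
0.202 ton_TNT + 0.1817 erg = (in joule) 8.452e+08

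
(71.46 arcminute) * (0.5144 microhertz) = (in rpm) 1.021e-07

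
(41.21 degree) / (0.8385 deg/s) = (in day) 0.0005688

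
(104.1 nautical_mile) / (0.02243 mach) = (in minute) 420.7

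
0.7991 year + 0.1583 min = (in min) 4.2e+05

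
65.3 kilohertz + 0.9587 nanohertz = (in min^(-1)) 3.918e+06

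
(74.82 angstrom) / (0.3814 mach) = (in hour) 1.6e-14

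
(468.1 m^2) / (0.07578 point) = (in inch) 6.894e+08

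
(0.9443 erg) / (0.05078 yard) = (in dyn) 0.2034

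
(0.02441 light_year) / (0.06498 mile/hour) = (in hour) 2.208e+12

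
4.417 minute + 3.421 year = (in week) 178.4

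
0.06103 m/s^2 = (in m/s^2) 0.06103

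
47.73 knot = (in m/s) 24.55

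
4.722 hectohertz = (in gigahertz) 4.722e-07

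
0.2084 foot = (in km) 6.352e-05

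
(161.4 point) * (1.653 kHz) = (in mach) 0.2764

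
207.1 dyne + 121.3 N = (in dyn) 1.213e+07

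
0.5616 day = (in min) 808.7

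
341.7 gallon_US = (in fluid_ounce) 4.374e+04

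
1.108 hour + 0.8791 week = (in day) 6.2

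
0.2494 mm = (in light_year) 2.636e-20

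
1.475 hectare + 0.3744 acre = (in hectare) 1.627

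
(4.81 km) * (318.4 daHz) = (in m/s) 1.532e+07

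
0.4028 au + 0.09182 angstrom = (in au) 0.4028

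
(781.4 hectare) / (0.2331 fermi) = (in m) 3.352e+22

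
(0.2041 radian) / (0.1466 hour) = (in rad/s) 0.0003867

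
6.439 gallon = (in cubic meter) 0.02437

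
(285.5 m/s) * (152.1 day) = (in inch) 1.477e+11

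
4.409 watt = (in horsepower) 0.005913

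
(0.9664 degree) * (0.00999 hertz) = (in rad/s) 0.0001685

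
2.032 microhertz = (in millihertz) 0.002032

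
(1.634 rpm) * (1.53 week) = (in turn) 2.52e+04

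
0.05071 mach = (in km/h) 62.16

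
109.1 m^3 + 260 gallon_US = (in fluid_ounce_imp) 3.874e+06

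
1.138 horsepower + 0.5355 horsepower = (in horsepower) 1.673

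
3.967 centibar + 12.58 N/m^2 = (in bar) 0.0398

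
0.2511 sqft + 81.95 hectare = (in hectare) 81.95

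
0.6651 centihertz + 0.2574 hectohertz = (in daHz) 2.575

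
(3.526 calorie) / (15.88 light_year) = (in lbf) 2.208e-17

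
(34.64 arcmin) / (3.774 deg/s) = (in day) 1.771e-06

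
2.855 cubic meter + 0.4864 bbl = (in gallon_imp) 645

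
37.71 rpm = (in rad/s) 3.949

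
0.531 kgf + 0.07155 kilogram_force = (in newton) 5.909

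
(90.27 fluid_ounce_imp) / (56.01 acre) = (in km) 1.132e-11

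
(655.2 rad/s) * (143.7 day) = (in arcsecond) 1.678e+15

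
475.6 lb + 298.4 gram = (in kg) 216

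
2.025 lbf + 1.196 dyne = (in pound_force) 2.025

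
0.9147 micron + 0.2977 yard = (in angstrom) 2.722e+09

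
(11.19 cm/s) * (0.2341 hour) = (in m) 94.3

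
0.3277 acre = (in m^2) 1326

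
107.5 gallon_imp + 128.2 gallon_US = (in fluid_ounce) 3.293e+04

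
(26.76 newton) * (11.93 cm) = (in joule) 3.192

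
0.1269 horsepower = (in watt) 94.63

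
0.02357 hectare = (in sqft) 2537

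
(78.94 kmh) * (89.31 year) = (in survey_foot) 2.026e+11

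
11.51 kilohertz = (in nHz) 1.151e+13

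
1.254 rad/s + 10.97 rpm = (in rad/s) 2.403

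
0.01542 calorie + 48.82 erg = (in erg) 6.452e+05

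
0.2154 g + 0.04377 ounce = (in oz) 0.05137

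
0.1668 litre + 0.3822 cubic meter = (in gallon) 101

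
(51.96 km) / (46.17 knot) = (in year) 6.937e-05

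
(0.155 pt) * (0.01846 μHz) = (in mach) 2.964e-15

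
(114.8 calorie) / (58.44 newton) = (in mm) 8219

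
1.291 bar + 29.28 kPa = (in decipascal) 1.584e+06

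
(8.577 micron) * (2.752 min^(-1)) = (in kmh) 1.416e-06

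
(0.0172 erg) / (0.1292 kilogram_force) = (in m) 1.358e-09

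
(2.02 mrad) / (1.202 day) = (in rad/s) 1.945e-08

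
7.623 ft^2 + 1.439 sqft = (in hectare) 8.419e-05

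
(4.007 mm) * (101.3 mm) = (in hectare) 4.059e-08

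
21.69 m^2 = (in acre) 0.00536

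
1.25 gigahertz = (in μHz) 1.25e+15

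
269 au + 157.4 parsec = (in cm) 4.857e+20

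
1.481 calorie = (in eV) 3.868e+19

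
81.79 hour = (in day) 3.408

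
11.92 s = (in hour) 0.003311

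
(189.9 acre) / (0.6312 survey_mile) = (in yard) 827.4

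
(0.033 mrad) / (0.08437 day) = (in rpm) 4.323e-08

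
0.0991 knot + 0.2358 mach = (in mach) 0.2359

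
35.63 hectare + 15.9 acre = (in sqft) 4.528e+06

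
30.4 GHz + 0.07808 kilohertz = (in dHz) 3.04e+11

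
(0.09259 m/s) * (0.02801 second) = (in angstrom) 2.593e+07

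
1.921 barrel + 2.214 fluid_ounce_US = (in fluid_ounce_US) 1.033e+04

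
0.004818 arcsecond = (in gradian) 1.487e-06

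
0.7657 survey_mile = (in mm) 1.232e+06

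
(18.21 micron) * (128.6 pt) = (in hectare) 8.261e-11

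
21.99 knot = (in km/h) 40.73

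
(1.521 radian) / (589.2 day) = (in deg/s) 1.712e-06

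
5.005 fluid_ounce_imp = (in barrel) 0.0008945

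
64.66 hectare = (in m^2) 6.466e+05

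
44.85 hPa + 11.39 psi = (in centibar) 83.02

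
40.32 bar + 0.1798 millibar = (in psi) 584.8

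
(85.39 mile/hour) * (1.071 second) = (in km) 0.04088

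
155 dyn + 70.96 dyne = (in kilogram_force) 0.0002304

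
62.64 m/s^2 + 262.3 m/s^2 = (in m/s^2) 324.9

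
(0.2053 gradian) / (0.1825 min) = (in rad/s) 0.0002945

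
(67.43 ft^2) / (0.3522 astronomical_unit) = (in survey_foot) 3.901e-10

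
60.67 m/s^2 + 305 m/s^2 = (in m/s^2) 365.7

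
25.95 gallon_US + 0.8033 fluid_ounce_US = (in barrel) 0.618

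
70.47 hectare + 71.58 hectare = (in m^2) 1.42e+06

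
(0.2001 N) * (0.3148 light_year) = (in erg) 5.959e+21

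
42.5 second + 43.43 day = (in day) 43.43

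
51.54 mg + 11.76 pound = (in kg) 5.334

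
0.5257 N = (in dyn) 5.257e+04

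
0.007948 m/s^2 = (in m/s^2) 0.007948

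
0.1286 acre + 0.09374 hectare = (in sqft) 1.569e+04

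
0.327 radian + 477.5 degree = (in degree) 496.2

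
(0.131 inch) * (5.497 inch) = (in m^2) 0.0004646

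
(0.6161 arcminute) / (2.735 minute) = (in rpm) 1.043e-05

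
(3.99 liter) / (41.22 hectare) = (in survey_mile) 6.015e-12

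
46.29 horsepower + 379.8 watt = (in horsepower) 46.8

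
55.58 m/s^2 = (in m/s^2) 55.58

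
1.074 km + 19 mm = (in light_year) 1.135e-13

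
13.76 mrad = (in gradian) 0.876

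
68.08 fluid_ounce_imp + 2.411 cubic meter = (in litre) 2413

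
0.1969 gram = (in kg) 0.0001969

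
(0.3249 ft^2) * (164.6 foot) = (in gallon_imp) 333.1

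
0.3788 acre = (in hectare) 0.1533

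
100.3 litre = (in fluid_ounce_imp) 3530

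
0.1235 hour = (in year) 1.41e-05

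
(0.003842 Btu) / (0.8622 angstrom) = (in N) 4.701e+10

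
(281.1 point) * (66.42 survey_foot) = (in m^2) 2.008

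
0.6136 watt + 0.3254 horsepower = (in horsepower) 0.3262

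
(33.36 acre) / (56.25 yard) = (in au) 1.755e-08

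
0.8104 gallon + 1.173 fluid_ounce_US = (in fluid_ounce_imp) 109.2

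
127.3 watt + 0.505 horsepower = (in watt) 503.9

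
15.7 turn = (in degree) 5652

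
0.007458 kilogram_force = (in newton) 0.07314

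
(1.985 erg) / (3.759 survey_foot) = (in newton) 1.732e-07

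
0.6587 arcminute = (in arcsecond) 39.52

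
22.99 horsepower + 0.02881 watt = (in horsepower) 22.99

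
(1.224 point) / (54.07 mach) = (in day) 2.715e-13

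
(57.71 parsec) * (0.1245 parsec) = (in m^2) 6.841e+33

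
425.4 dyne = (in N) 0.004254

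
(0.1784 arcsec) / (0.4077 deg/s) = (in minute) 2.026e-06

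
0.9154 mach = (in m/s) 311.7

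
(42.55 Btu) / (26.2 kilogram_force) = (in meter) 174.7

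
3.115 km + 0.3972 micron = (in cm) 3.115e+05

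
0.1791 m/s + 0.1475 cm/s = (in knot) 0.351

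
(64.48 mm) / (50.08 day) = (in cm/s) 1.49e-06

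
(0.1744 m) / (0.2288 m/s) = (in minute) 0.0127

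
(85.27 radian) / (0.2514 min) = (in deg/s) 323.9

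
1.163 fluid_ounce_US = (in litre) 0.03439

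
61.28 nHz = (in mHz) 6.128e-05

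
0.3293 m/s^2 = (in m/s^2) 0.3293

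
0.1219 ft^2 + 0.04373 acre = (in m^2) 177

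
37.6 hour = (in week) 0.2238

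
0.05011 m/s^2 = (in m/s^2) 0.05011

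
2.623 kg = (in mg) 2.623e+06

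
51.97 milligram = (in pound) 0.0001146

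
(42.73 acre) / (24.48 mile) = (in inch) 172.8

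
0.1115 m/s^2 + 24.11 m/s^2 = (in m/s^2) 24.22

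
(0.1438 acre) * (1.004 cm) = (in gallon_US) 1543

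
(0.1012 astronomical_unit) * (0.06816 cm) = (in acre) 2550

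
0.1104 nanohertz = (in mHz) 1.104e-07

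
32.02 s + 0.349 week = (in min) 3518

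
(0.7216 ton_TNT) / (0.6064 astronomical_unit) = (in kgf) 0.003394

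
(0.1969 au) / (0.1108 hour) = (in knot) 1.435e+08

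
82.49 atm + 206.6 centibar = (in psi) 1242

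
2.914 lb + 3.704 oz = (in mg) 1.427e+06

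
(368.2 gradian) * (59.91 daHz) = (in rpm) 3.309e+04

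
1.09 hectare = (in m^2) 1.09e+04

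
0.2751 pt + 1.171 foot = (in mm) 357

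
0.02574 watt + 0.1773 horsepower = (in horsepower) 0.1773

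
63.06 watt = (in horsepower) 0.08456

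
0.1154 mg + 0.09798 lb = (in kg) 0.04444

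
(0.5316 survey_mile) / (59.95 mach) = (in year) 1.329e-09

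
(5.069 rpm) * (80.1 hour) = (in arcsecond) 3.157e+10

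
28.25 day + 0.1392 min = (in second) 2.441e+06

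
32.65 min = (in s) 1959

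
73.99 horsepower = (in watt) 5.517e+04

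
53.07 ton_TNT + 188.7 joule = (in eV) 1.386e+30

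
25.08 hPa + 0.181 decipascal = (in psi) 0.3638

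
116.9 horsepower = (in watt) 8.717e+04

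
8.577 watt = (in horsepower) 0.0115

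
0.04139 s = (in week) 6.844e-08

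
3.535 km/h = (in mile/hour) 2.197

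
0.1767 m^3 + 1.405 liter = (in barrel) 1.12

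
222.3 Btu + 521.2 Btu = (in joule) 7.844e+05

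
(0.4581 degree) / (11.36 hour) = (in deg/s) 1.12e-05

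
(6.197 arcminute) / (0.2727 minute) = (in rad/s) 0.0001102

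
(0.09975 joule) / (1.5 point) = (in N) 188.5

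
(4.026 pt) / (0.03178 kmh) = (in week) 2.66e-07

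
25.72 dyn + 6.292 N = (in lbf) 1.415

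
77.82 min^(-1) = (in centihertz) 129.7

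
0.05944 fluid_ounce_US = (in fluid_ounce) 0.05944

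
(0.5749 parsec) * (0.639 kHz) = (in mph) 2.536e+19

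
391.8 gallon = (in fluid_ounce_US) 5.015e+04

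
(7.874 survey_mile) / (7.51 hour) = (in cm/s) 46.87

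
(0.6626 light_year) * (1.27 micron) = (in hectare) 7.961e+05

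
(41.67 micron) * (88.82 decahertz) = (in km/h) 0.1332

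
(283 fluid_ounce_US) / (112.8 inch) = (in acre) 7.218e-07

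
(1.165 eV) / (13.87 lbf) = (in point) 8.576e-18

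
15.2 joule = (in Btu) 0.01441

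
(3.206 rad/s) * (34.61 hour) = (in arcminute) 1.373e+09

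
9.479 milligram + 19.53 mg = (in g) 0.02901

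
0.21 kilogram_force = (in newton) 2.059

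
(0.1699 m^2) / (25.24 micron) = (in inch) 2.65e+05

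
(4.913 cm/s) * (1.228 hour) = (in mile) 0.135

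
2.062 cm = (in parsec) 6.682e-19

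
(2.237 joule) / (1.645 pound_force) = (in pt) 866.6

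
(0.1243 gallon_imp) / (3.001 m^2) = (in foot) 0.0006178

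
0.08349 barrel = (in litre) 13.27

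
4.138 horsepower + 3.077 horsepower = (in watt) 5380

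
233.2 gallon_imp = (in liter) 1060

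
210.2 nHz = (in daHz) 2.102e-08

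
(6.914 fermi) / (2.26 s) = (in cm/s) 3.059e-13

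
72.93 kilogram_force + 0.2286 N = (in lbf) 160.8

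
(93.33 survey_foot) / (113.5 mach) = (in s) 0.0007361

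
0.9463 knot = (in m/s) 0.4868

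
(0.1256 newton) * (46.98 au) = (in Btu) 8.367e+08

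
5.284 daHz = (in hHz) 0.5284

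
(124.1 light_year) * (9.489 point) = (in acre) 9.712e+11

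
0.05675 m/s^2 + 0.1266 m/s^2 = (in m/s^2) 0.1833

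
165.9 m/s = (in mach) 0.4872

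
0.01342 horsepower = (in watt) 10.01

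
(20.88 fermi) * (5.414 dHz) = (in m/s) 1.13e-14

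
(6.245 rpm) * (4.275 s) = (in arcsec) 5.767e+05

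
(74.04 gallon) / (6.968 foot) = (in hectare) 1.32e-05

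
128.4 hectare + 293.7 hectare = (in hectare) 422.1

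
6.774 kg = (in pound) 14.93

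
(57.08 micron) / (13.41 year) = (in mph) 3.019e-13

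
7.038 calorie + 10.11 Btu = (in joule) 1.07e+04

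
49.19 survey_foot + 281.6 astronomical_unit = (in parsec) 0.001365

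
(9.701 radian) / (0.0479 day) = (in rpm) 0.02238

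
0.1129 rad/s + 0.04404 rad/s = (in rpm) 1.499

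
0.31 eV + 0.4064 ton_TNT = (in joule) 1.7e+09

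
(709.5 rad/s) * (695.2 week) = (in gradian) 1.899e+13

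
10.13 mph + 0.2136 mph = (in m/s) 4.624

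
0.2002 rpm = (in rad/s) 0.02096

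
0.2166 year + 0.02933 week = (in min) 1.141e+05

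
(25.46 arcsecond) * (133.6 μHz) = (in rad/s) 1.649e-08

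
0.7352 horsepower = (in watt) 548.2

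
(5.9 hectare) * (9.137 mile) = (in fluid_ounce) 2.934e+13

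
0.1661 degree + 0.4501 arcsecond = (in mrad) 2.901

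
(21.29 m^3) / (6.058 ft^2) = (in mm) 3.783e+04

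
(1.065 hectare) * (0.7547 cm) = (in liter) 8.038e+04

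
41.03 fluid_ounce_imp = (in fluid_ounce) 39.42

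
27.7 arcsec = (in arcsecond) 27.7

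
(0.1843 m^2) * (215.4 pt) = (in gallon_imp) 3.081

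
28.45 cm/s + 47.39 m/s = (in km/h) 171.6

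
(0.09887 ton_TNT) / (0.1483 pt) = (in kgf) 8.063e+11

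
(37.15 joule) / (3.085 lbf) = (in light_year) 2.861e-16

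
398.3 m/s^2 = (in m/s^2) 398.3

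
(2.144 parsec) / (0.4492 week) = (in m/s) 2.435e+11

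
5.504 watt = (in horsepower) 0.007381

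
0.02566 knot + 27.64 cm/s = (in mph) 0.6478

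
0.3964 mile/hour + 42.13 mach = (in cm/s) 1.435e+06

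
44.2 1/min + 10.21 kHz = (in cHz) 1.021e+06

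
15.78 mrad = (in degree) 0.9041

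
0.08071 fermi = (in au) 5.395e-28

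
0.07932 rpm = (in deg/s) 0.4759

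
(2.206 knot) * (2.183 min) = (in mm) 1.486e+05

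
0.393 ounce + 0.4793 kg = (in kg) 0.4904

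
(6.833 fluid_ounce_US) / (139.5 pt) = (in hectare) 4.106e-07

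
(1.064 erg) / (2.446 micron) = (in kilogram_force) 0.004436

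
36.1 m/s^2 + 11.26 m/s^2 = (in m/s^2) 47.36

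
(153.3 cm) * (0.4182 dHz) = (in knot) 0.1246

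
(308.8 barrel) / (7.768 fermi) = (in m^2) 6.32e+15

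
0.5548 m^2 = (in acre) 0.0001371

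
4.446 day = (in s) 3.841e+05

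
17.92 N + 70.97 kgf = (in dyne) 7.139e+07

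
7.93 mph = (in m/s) 3.545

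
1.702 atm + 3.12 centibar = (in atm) 1.733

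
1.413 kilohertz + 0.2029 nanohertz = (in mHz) 1.413e+06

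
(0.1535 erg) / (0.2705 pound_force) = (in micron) 0.01276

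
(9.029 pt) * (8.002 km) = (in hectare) 0.002549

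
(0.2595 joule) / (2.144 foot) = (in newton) 0.3971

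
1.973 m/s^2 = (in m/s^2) 1.973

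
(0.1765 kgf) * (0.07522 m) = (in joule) 0.1302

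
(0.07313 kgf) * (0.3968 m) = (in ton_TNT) 6.801e-11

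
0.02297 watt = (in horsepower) 3.08e-05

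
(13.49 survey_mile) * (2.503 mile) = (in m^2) 8.745e+07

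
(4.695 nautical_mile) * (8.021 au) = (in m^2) 1.043e+16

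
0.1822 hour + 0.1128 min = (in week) 0.001096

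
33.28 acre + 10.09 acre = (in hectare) 17.55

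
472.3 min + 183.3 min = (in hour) 10.93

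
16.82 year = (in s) 5.304e+08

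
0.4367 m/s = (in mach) 0.001283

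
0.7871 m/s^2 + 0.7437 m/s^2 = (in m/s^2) 1.531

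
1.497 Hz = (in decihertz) 14.97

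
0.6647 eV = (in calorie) 2.545e-20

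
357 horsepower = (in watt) 2.662e+05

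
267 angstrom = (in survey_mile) 1.659e-11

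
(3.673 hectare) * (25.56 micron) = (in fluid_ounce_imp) 3.304e+04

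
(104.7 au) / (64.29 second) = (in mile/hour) 5.45e+11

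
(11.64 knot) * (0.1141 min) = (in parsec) 1.329e-15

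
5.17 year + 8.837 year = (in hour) 1.227e+05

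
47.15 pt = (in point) 47.15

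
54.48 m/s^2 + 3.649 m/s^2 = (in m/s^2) 58.13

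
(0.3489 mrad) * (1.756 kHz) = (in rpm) 5.851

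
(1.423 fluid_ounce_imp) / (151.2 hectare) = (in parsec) 8.666e-28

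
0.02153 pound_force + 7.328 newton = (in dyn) 7.424e+05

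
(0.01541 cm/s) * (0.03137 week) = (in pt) 8288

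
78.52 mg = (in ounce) 0.00277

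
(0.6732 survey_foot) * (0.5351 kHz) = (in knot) 213.4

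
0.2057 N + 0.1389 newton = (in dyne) 3.446e+04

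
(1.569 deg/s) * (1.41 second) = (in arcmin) 132.7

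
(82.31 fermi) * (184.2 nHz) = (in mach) 4.453e-23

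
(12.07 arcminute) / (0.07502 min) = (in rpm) 0.007449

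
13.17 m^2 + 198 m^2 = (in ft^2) 2273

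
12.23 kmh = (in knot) 6.604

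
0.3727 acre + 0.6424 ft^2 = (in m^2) 1508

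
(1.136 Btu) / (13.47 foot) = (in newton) 291.9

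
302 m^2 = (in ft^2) 3251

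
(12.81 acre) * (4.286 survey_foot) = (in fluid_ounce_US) 2.29e+09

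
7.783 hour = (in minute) 467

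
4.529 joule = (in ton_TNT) 1.082e-09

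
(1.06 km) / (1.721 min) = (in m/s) 10.27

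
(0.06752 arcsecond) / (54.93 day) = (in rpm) 6.587e-13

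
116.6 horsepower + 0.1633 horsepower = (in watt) 8.707e+04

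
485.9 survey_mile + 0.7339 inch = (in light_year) 8.266e-11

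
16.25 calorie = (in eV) 4.244e+20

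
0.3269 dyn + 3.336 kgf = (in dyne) 3.271e+06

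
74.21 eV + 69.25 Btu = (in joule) 7.306e+04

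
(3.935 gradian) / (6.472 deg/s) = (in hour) 0.000152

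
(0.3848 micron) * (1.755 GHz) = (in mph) 1511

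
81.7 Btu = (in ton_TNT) 2.06e-05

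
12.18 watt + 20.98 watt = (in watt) 33.16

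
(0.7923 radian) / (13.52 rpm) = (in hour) 0.0001554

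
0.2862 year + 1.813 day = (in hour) 2551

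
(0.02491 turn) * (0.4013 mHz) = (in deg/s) 0.003599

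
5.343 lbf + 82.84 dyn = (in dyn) 2.377e+06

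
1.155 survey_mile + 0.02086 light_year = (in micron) 1.974e+20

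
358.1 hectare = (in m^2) 3.581e+06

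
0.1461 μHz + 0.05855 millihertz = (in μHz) 58.7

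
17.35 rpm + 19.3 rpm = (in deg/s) 219.9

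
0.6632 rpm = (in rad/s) 0.06945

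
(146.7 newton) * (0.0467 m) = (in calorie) 1.637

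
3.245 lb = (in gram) 1472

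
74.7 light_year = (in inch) 2.782e+19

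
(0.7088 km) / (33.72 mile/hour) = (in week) 7.775e-05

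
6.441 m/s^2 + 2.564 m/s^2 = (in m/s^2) 9.005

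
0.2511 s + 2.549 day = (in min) 3671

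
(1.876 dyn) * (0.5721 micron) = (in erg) 0.0001073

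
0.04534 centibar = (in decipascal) 453.4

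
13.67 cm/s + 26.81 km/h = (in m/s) 7.584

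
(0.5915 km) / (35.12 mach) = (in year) 1.568e-09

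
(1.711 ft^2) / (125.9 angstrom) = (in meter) 1.263e+07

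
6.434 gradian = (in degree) 5.791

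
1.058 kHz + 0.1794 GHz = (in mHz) 1.794e+11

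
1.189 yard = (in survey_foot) 3.567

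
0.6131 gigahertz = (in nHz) 6.131e+17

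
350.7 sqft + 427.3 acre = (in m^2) 1.729e+06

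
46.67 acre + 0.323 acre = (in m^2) 1.902e+05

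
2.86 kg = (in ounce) 100.9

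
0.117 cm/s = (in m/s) 0.00117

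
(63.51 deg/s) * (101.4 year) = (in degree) 2.031e+11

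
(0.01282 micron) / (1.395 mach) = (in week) 4.463e-17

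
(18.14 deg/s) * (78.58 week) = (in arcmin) 5.173e+10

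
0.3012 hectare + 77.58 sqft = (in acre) 0.7461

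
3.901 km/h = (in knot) 2.106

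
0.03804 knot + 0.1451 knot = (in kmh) 0.3392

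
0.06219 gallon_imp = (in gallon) 0.07469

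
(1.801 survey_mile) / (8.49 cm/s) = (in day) 0.3951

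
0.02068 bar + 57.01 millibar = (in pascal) 7769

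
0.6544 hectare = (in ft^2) 7.044e+04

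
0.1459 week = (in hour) 24.51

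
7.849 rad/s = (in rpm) 74.95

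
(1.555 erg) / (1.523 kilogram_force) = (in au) 6.96e-20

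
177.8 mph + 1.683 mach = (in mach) 1.916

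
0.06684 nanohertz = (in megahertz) 6.684e-17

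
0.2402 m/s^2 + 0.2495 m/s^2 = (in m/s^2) 0.4897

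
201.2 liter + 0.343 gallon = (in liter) 202.5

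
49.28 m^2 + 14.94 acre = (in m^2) 6.051e+04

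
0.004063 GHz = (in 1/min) 2.438e+08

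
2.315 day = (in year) 0.006342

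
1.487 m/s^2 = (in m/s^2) 1.487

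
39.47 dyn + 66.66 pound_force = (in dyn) 2.965e+07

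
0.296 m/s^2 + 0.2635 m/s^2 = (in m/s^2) 0.5595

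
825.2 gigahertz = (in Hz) 8.252e+11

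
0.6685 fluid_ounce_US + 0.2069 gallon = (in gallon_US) 0.2121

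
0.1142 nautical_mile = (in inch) 8327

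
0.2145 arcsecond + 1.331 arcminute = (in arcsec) 80.07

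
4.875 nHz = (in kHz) 4.875e-12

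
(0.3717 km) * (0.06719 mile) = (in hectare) 4.019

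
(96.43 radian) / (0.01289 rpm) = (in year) 0.002265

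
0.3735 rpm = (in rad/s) 0.03911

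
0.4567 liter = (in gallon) 0.1206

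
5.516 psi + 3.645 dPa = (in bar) 0.3803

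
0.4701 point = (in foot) 0.0005441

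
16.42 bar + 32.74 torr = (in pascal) 1.646e+06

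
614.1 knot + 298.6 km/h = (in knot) 775.3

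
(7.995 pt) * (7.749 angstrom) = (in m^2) 2.186e-12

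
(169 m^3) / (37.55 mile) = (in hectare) 2.797e-07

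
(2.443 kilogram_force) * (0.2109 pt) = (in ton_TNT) 4.26e-13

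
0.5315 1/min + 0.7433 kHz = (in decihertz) 7433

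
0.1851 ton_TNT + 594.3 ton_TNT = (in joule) 2.487e+12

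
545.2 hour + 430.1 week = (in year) 8.311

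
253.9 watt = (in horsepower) 0.3405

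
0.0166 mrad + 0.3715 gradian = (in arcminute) 20.12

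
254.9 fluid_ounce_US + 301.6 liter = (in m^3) 0.3091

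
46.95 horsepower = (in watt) 3.501e+04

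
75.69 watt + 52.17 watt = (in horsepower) 0.1715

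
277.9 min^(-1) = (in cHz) 463.2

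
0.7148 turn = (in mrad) 4491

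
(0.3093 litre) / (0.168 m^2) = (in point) 5.219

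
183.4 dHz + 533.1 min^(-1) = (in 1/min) 1634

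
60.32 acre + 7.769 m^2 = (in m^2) 2.441e+05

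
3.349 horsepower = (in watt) 2497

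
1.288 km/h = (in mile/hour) 0.8003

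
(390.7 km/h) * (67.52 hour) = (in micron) 2.638e+13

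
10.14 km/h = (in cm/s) 281.7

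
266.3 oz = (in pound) 16.64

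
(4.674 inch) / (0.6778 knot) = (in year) 1.08e-08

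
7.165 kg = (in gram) 7165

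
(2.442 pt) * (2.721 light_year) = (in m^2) 2.218e+13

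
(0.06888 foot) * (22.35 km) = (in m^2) 469.2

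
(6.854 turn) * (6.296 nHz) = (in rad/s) 2.711e-07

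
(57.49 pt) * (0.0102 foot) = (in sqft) 0.0006787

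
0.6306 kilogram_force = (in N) 6.184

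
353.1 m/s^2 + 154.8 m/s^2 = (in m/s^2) 507.9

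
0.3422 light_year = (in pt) 9.177e+18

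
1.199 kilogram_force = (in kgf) 1.199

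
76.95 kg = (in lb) 169.6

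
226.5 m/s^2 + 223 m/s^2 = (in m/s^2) 449.5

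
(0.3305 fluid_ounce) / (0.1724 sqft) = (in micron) 610.2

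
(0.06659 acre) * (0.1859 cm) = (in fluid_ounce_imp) 1.763e+04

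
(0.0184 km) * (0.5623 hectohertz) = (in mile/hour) 2314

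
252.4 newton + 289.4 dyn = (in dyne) 2.524e+07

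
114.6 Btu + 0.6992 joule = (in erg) 1.209e+12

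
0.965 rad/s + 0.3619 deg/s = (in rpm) 9.275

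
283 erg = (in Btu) 2.682e-08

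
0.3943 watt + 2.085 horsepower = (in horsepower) 2.086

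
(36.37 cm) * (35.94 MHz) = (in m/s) 1.307e+07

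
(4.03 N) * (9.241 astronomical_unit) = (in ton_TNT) 1332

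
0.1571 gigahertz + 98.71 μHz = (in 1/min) 9.426e+09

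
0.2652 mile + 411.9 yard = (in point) 2.277e+06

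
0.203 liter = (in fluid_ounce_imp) 7.145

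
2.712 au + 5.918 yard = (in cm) 4.057e+13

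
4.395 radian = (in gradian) 279.8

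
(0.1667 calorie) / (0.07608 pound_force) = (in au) 1.378e-11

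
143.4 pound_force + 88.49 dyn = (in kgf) 65.05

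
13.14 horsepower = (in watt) 9798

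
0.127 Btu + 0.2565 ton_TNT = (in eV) 6.698e+27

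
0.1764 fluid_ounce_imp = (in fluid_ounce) 0.1695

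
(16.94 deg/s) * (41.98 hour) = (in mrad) 4.468e+07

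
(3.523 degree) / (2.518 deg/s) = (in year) 4.437e-08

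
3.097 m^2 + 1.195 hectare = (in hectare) 1.195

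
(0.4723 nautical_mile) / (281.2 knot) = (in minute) 0.1008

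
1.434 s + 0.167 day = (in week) 0.02386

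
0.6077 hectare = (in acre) 1.502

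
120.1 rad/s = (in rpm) 1147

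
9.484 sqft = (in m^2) 0.8811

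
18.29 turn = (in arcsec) 2.37e+07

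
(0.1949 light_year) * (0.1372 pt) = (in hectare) 8.925e+06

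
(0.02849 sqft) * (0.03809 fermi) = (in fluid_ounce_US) 3.409e-15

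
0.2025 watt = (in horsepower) 0.0002716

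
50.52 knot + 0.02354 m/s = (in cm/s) 2601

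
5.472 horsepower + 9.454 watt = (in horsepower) 5.485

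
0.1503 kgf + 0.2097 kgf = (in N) 3.53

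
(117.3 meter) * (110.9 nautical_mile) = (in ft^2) 2.593e+08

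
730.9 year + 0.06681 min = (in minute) 3.842e+08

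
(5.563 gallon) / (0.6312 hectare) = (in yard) 3.649e-06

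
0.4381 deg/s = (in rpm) 0.07302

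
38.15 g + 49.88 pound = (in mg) 2.266e+07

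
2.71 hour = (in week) 0.01613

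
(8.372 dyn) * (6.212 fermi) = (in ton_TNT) 1.243e-28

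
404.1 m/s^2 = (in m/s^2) 404.1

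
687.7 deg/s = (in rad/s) 12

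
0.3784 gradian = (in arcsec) 1226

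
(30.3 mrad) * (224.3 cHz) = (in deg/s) 3.894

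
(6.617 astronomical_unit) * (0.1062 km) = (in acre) 2.598e+10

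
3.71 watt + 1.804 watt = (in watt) 5.514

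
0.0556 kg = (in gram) 55.6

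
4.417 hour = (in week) 0.02629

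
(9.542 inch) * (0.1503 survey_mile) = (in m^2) 58.62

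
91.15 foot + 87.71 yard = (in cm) 1.08e+04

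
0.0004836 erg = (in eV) 3.018e+08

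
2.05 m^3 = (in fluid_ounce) 6.932e+04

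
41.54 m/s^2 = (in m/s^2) 41.54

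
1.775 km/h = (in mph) 1.103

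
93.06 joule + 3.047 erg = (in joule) 93.06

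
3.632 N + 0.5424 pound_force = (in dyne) 6.045e+05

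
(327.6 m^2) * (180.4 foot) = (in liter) 1.801e+07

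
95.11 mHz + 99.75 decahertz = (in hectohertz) 9.976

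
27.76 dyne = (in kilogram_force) 2.831e-05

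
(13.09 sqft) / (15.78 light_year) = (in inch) 3.207e-16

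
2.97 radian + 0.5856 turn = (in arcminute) 2.286e+04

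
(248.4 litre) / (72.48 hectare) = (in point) 0.0009715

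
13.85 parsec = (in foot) 1.402e+18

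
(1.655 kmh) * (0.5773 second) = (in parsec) 8.601e-18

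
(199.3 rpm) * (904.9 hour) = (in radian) 6.799e+07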